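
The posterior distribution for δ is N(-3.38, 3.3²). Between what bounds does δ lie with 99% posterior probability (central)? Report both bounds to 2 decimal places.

The posterior is symmetric, so the 99% equal-tailed interval is δ = -3.38 ± z·3.3 with z = 2.576.
Half-width: 2.576 × 3.3 = 8.50.
-3.38 − 8.50 = -11.88; -3.38 + 8.50 = 5.12.

[-11.88, 5.12]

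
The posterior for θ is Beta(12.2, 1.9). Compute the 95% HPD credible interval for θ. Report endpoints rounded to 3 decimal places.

[0.694, 0.997]

The posterior is unimodal and skewed, so the HPD interval has equal density at both endpoints and is the shortest 95% interval.
Solving f(0.694) = f(0.997) with F(0.997) − F(0.694) = 0.95 gives [0.694, 0.997].
For comparison, the equal-tailed interval is [0.652, 0.983]; the HPD is narrower and shifted toward the mode.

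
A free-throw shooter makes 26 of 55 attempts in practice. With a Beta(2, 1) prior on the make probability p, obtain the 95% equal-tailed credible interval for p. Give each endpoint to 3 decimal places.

[0.356, 0.610]

Posterior: Beta(2+26, 1+29) = Beta(28, 30).
Equal-tailed 95% interval: the 0.025 and 0.975 quantiles of Beta(28, 30).
Posterior mean ≈ 0.483, SD ≈ 0.065; a Normal approximation gives roughly [0.355, 0.610].
Exact: F⁻¹(0.025) = 0.356; F⁻¹(0.975) = 0.610.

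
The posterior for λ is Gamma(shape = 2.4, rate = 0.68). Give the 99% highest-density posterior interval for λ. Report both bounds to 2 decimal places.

The posterior is unimodal and skewed, so the HPD interval has equal density at both endpoints and is the shortest 99% interval.
Solving f(0.06) = f(10.86) with F(10.86) − F(0.06) = 0.99 gives [0.06, 10.86].
For comparison, the equal-tailed interval is [0.27, 12.04]; the HPD is narrower and shifted toward the mode.

[0.06, 10.86]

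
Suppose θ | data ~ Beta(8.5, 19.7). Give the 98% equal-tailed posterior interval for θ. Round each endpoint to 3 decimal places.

[0.129, 0.515]

Posterior: Beta(8.5, 19.7).
Equal-tailed 98% interval: the 0.01 and 0.99 quantiles of Beta(8.5, 19.7).
Posterior mean ≈ 0.301, SD ≈ 0.085; a Normal approximation gives roughly [0.104, 0.499].
Exact: F⁻¹(0.01) = 0.129; F⁻¹(0.99) = 0.515.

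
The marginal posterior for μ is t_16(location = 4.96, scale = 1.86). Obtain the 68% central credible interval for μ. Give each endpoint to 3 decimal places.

The t_16 distribution is symmetric; the 68% interval is 4.96 ± t·1.86 with t_{0.84,16} = 1.026.
Half-width: 1.026 × 1.86 = 1.909.
4.96 − 1.909 = 3.051; 4.96 + 1.909 = 6.869.

[3.051, 6.869]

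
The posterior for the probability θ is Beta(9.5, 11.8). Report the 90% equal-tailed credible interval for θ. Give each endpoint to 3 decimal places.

[0.275, 0.622]

Posterior: Beta(9.5, 11.8).
Equal-tailed 90% interval: the 0.05 and 0.95 quantiles of Beta(9.5, 11.8).
Posterior mean ≈ 0.446, SD ≈ 0.105; a Normal approximation gives roughly [0.273, 0.619].
Exact: F⁻¹(0.05) = 0.275; F⁻¹(0.95) = 0.622.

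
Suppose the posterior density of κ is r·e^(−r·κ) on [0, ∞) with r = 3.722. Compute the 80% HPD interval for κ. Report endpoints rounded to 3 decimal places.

The exponential density is strictly decreasing on [0, ∞), so the HPD interval is anchored at 0: [0, q] with P(κ ≤ q) = 0.80.
q = −ln(1 − 0.80) / 3.722 = 1.6094 / 3.722 = 0.432.

[0.000, 0.432]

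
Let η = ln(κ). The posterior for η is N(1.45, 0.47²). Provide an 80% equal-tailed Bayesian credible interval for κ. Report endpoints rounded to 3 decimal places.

On the log scale the 80% interval is 1.45 ± 1.282 × 0.47 = [0.8477, 2.0523].
Exponentiate: [e^0.8477, e^2.0523] = [2.334, 7.786].

[2.334, 7.786]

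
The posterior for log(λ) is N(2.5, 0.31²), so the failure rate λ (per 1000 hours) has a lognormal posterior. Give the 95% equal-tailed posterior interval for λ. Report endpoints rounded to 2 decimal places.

On the log scale the 95% interval is 2.5 ± 1.960 × 0.31 = [1.8924, 3.1076].
Exponentiate: [e^1.8924, e^3.1076] = [6.64, 22.37].

[6.64, 22.37]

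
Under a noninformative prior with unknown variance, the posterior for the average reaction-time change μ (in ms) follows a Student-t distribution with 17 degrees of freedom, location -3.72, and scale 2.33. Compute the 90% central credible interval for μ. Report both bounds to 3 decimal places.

The t_17 distribution is symmetric; the 90% interval is -3.72 ± t·2.33 with t_{0.95,17} = 1.740.
Half-width: 1.740 × 2.33 = 4.053.
-3.72 − 4.053 = -7.773; -3.72 + 4.053 = 0.333.

[-7.773, 0.333]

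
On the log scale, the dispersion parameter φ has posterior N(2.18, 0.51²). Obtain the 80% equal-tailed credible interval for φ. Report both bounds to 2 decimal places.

[4.60, 17.01]

On the log scale the 80% interval is 2.18 ± 1.282 × 0.51 = [1.5264, 2.8336].
Exponentiate: [e^1.5264, e^2.8336] = [4.60, 17.01].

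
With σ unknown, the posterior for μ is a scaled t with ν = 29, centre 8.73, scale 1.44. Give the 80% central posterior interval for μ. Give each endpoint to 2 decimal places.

[6.84, 10.62]

The t_29 distribution is symmetric; the 80% interval is 8.73 ± t·1.44 with t_{0.9,29} = 1.311.
Half-width: 1.311 × 1.44 = 1.89.
8.73 − 1.89 = 6.84; 8.73 + 1.89 = 10.62.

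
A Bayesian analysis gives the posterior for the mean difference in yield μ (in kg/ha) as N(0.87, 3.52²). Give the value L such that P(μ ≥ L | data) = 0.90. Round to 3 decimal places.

-3.641

Need L with P(μ ≥ L) = 0.90: L = 0.87 − z_{0.1}·3.52.
z = 1.282; L = 0.87 − 1.282 × 3.52 = -3.641.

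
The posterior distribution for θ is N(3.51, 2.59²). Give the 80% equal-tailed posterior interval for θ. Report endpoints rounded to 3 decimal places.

[0.191, 6.829]

The posterior is symmetric, so the 80% equal-tailed interval is θ = 3.51 ± z·2.59 with z = 1.282.
Half-width: 1.282 × 2.59 = 3.319.
3.51 − 3.319 = 0.191; 3.51 + 3.319 = 6.829.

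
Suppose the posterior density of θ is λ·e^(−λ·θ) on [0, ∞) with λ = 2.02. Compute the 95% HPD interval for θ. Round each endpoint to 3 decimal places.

[0.000, 1.483]

The exponential density is strictly decreasing on [0, ∞), so the HPD interval is anchored at 0: [0, q] with P(θ ≤ q) = 0.95.
q = −ln(1 − 0.95) / 2.02 = 2.9957 / 2.02 = 1.483.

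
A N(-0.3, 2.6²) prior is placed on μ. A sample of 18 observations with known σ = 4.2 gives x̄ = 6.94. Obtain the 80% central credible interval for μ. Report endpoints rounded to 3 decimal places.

Posterior precision = 1/2.6² + 18/4.2² = 0.1479 + 1.0204 = 1.1683, so posterior SD = 0.9252.
Posterior mean = (-0.3/2.6² + 18·6.94/4.2²) / 1.1683 = 6.0233.
Interval: 6.0233 ± 1.282 × 0.9252 → [4.838, 7.209].

[4.838, 7.209]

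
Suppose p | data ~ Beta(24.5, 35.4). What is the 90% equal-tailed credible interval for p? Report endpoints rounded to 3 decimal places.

Posterior: Beta(24.5, 35.4).
Equal-tailed 90% interval: the 0.05 and 0.95 quantiles of Beta(24.5, 35.4).
Posterior mean ≈ 0.409, SD ≈ 0.063; a Normal approximation gives roughly [0.305, 0.513].
Exact: F⁻¹(0.05) = 0.307; F⁻¹(0.95) = 0.514.

[0.307, 0.514]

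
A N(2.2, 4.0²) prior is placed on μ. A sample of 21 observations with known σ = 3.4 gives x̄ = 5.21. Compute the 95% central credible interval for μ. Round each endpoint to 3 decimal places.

Posterior precision = 1/4.0² + 21/3.4² = 0.0625 + 1.8166 = 1.8791, so posterior SD = 0.7295.
Posterior mean = (2.2/4.0² + 21·5.21/3.4²) / 1.8791 = 5.1099.
Interval: 5.1099 ± 1.960 × 0.7295 → [3.680, 6.540].

[3.680, 6.540]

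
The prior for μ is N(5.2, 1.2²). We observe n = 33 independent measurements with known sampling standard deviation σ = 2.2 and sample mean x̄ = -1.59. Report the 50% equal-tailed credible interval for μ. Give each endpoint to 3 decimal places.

Posterior precision = 1/1.2² + 33/2.2² = 0.6944 + 6.8182 = 7.5126, so posterior SD = 0.3648.
Posterior mean = (5.2/1.2² + 33·-1.59/2.2²) / 7.5126 = -0.9624.
Interval: -0.9624 ± 0.674 × 0.3648 → [-1.208, -0.716].

[-1.208, -0.716]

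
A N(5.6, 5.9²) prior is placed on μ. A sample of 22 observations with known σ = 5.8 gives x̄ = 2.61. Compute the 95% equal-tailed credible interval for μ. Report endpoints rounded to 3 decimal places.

Posterior precision = 1/5.9² + 22/5.8² = 0.0287 + 0.6540 = 0.6827, so posterior SD = 1.2103.
Posterior mean = (5.6/5.9² + 22·2.61/5.8²) / 0.6827 = 2.7358.
Interval: 2.7358 ± 1.960 × 1.2103 → [0.364, 5.108].

[0.364, 5.108]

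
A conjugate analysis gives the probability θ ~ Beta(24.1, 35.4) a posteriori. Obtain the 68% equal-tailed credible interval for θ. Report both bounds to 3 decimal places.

[0.342, 0.468]

Posterior: Beta(24.1, 35.4).
Equal-tailed 68% interval: the 0.16 and 0.84 quantiles of Beta(24.1, 35.4).
Posterior mean ≈ 0.405, SD ≈ 0.063; a Normal approximation gives roughly [0.342, 0.468].
Exact: F⁻¹(0.16) = 0.342; F⁻¹(0.84) = 0.468.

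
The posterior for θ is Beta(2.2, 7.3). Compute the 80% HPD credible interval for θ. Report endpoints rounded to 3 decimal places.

[0.044, 0.360]

The posterior is unimodal and skewed, so the HPD interval has equal density at both endpoints and is the shortest 80% interval.
Solving f(0.044) = f(0.360) with F(0.360) − F(0.044) = 0.80 gives [0.044, 0.360].
For comparison, the equal-tailed interval is [0.078, 0.413]; the HPD is narrower and shifted toward the mode.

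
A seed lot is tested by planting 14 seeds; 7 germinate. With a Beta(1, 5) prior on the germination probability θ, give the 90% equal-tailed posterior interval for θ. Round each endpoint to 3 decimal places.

Posterior: Beta(1+7, 5+7) = Beta(8, 12).
Equal-tailed 90% interval: the 0.05 and 0.95 quantiles of Beta(8, 12).
Posterior mean ≈ 0.400, SD ≈ 0.107; a Normal approximation gives roughly [0.224, 0.576].
Exact: F⁻¹(0.05) = 0.230; F⁻¹(0.95) = 0.582.

[0.230, 0.582]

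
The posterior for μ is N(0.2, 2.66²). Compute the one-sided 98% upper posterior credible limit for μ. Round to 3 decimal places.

5.663

Need U with P(μ ≤ U) = 0.98: U = 0.2 + z_{0.02}·2.66.
z = 2.054; U = 0.2 + 2.054 × 2.66 = 5.663.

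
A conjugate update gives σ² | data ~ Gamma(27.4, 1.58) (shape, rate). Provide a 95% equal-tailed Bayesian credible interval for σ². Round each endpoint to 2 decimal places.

[11.47, 24.41]

Posterior: Gamma(shape 27.4, rate 1.58).
Equal-tailed 95% interval: Gamma(27.4, 1.58) quantiles at 0.025 and 0.975.
Posterior mean ≈ 17.34, SD ≈ 3.31; a Normal approximation gives roughly [10.85, 23.84].
Exact: lower = 11.47; upper = 24.41.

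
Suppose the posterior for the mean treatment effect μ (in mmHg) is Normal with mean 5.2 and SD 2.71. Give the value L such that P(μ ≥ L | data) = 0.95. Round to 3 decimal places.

Need L with P(μ ≥ L) = 0.95: L = 5.2 − z_{0.05}·2.71.
z = 1.645; L = 5.2 − 1.645 × 2.71 = 0.742.

0.742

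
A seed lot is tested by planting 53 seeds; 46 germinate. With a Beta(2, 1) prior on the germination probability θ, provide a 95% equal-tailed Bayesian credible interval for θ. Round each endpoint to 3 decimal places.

Posterior: Beta(2+46, 1+7) = Beta(48, 8).
Equal-tailed 95% interval: the 0.025 and 0.975 quantiles of Beta(48, 8).
Posterior mean ≈ 0.857, SD ≈ 0.046; a Normal approximation gives roughly [0.766, 0.948].
Exact: F⁻¹(0.025) = 0.755; F⁻¹(0.975) = 0.935.

[0.755, 0.935]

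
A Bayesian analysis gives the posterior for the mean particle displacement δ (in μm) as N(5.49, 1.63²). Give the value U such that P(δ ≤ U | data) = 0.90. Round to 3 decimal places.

Need U with P(δ ≤ U) = 0.90: U = 5.49 + z_{0.1}·1.63.
z = 1.282; U = 5.49 + 1.282 × 1.63 = 7.579.

7.579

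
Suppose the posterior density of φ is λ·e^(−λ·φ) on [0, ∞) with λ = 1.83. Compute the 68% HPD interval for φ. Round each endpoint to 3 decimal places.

[0.000, 0.623]

The exponential density is strictly decreasing on [0, ∞), so the HPD interval is anchored at 0: [0, q] with P(φ ≤ q) = 0.68.
q = −ln(1 − 0.68) / 1.83 = 1.1394 / 1.83 = 0.623.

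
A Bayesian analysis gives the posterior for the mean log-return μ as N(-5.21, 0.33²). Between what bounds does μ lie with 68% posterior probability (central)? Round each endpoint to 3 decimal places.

The posterior is symmetric, so the 68% equal-tailed interval is μ = -5.21 ± z·0.33 with z = 0.994.
Half-width: 0.994 × 0.33 = 0.328.
-5.21 − 0.328 = -5.538; -5.21 + 0.328 = -4.882.

[-5.538, -4.882]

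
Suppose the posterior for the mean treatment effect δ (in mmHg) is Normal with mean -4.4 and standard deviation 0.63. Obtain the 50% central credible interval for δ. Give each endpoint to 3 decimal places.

[-4.825, -3.975]

The posterior is symmetric, so the 50% equal-tailed interval is δ = -4.4 ± z·0.63 with z = 0.674.
Half-width: 0.674 × 0.63 = 0.425.
-4.4 − 0.425 = -4.825; -4.4 + 0.425 = -3.975.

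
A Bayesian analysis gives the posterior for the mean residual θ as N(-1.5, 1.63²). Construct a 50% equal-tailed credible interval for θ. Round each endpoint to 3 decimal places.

The posterior is symmetric, so the 50% equal-tailed interval is θ = -1.5 ± z·1.63 with z = 0.674.
Half-width: 0.674 × 1.63 = 1.099.
-1.5 − 1.099 = -2.599; -1.5 + 1.099 = -0.401.

[-2.599, -0.401]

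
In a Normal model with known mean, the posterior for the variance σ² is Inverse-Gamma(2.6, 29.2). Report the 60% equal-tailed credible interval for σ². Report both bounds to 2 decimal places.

[7.74, 23.49]

Inverse-Gamma(2.6, 29.2) quantiles: F⁻¹(0.2) and F⁻¹(0.8).
Equivalently, 1/σ² ~ Gamma(2.6, rate = 29.2); invert its 0.8 and 0.2 quantiles.
Posterior mean ≈ 18.25, SD ≈ 23.56; a Normal approximation gives roughly [-1.58, 38.08].
Exact: lower = 7.74; upper = 23.49.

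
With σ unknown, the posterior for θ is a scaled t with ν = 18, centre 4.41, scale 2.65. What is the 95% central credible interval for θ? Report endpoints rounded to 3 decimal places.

[-1.157, 9.977]

The t_18 distribution is symmetric; the 95% interval is 4.41 ± t·2.65 with t_{0.975,18} = 2.101.
Half-width: 2.101 × 2.65 = 5.567.
4.41 − 5.567 = -1.157; 4.41 + 5.567 = 9.977.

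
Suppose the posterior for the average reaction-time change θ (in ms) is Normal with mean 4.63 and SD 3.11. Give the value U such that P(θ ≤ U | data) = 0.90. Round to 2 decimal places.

8.62

Need U with P(θ ≤ U) = 0.90: U = 4.63 + z_{0.1}·3.11.
z = 1.282; U = 4.63 + 1.282 × 3.11 = 8.62.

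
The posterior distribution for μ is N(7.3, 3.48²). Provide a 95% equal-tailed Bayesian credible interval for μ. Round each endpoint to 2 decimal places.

[0.48, 14.12]

The posterior is symmetric, so the 95% equal-tailed interval is μ = 7.3 ± z·3.48 with z = 1.960.
Half-width: 1.960 × 3.48 = 6.82.
7.3 − 6.82 = 0.48; 7.3 + 6.82 = 14.12.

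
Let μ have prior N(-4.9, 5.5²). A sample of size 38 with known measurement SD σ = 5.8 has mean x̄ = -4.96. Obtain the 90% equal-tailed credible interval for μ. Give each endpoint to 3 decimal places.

Posterior precision = 1/5.5² + 38/5.8² = 0.0331 + 1.1296 = 1.1627, so posterior SD = 0.9274.
Posterior mean = (-4.9/5.5² + 38·-4.96/5.8²) / 1.1627 = -4.9583.
Interval: -4.9583 ± 1.645 × 0.9274 → [-6.484, -3.433].

[-6.484, -3.433]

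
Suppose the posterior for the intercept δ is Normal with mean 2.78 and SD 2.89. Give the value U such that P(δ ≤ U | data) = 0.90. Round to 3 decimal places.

Need U with P(δ ≤ U) = 0.90: U = 2.78 + z_{0.1}·2.89.
z = 1.282; U = 2.78 + 1.282 × 2.89 = 6.484.

6.484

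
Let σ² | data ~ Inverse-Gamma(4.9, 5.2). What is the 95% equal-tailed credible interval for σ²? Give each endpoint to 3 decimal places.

[0.515, 3.317]

Inverse-Gamma(4.9, 5.2) quantiles: F⁻¹(0.025) and F⁻¹(0.975).
Equivalently, 1/σ² ~ Gamma(4.9, rate = 5.2); invert its 0.975 and 0.025 quantiles.
Posterior mean ≈ 1.333, SD ≈ 0.783; a Normal approximation gives roughly [-0.201, 2.868].
Exact: lower = 0.515; upper = 3.317.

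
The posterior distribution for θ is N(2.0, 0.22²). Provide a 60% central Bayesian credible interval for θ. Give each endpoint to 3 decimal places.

[1.815, 2.185]

The posterior is symmetric, so the 60% equal-tailed interval is θ = 2.0 ± z·0.22 with z = 0.842.
Half-width: 0.842 × 0.22 = 0.185.
2.0 − 0.185 = 1.815; 2.0 + 0.185 = 2.185.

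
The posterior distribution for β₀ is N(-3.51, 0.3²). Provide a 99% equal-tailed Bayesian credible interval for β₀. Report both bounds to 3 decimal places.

[-4.283, -2.737]

The posterior is symmetric, so the 99% equal-tailed interval is β₀ = -3.51 ± z·0.3 with z = 2.576.
Half-width: 2.576 × 0.3 = 0.773.
-3.51 − 0.773 = -4.283; -3.51 + 0.773 = -2.737.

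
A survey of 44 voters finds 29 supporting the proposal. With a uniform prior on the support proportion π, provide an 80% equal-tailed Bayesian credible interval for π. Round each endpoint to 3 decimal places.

Posterior: Beta(1+29, 1+15) = Beta(30, 16).
Equal-tailed 80% interval: the 0.1 and 0.9 quantiles of Beta(30, 16).
Posterior mean ≈ 0.652, SD ≈ 0.069; a Normal approximation gives roughly [0.563, 0.741].
Exact: F⁻¹(0.1) = 0.561; F⁻¹(0.9) = 0.740.

[0.561, 0.740]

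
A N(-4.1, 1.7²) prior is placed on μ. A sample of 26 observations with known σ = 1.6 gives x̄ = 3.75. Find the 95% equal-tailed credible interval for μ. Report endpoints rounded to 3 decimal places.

[2.887, 4.096]

Posterior precision = 1/1.7² + 26/1.6² = 0.3460 + 10.1562 = 10.5023, so posterior SD = 0.3086.
Posterior mean = (-4.1/1.7² + 26·3.75/1.6²) / 10.5023 = 3.4914.
Interval: 3.4914 ± 1.960 × 0.3086 → [2.887, 4.096].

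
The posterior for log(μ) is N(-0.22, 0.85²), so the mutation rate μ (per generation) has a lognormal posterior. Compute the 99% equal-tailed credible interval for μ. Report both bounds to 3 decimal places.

[0.090, 7.167]

On the log scale the 99% interval is -0.22 ± 2.576 × 0.85 = [-2.4095, 1.9695].
Exponentiate: [e^-2.4095, e^1.9695] = [0.090, 7.167].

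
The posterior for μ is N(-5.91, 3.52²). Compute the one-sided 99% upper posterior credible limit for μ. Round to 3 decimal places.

Need U with P(μ ≤ U) = 0.99: U = -5.91 + z_{0.01}·3.52.
z = 2.326; U = -5.91 + 2.326 × 3.52 = 2.279.

2.279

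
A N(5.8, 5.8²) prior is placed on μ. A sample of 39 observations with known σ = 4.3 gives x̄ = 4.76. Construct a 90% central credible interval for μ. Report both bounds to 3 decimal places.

Posterior precision = 1/5.8² + 39/4.3² = 0.0297 + 2.1092 = 2.1390, so posterior SD = 0.6837.
Posterior mean = (5.8/5.8² + 39·4.76/4.3²) / 2.1390 = 4.7745.
Interval: 4.7745 ± 1.645 × 0.6837 → [3.650, 5.899].

[3.650, 5.899]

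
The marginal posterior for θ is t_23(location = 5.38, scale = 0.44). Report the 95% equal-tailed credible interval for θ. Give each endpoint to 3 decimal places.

The t_23 distribution is symmetric; the 95% interval is 5.38 ± t·0.44 with t_{0.975,23} = 2.069.
Half-width: 2.069 × 0.44 = 0.910.
5.38 − 0.910 = 4.470; 5.38 + 0.910 = 6.290.

[4.470, 6.290]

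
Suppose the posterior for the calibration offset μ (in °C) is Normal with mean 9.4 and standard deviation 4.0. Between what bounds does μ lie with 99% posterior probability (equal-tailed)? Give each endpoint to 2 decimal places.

[-0.90, 19.70]

The posterior is symmetric, so the 99% equal-tailed interval is μ = 9.4 ± z·4.0 with z = 2.576.
Half-width: 2.576 × 4.0 = 10.30.
9.4 − 10.30 = -0.90; 9.4 + 10.30 = 19.70.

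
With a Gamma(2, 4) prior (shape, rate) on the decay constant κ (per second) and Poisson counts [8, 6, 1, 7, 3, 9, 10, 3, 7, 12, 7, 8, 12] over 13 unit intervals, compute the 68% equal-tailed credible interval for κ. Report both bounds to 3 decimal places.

[5.019, 6.157]

Posterior: Gamma(2+93, 4+13) = Gamma(95, 17) (shape, rate).
Equal-tailed 68% interval: Gamma(95, 17) quantiles at 0.16 and 0.84.
Posterior mean ≈ 5.588, SD ≈ 0.573; a Normal approximation gives roughly [5.018, 6.158].
Exact: lower = 5.019; upper = 6.157.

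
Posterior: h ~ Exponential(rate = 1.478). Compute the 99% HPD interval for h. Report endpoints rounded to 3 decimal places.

The exponential density is strictly decreasing on [0, ∞), so the HPD interval is anchored at 0: [0, q] with P(h ≤ q) = 0.99.
q = −ln(1 − 0.99) / 1.478 = 4.6052 / 1.478 = 3.116.

[0.000, 3.116]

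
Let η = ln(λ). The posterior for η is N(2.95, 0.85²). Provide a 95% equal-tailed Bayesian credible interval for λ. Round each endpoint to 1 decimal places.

On the log scale the 95% interval is 2.95 ± 1.960 × 0.85 = [1.2840, 4.6160].
Exponentiate: [e^1.2840, e^4.6160] = [3.6, 101.1].

[3.6, 101.1]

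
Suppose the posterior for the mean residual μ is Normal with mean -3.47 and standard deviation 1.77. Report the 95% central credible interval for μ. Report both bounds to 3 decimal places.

[-6.939, -0.001]

The posterior is symmetric, so the 95% equal-tailed interval is μ = -3.47 ± z·1.77 with z = 1.960.
Half-width: 1.960 × 1.77 = 3.469.
-3.47 − 3.469 = -6.939; -3.47 + 3.469 = -0.001.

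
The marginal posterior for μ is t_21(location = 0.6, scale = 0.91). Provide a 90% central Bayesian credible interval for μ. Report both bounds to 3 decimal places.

[-0.966, 2.166]

The t_21 distribution is symmetric; the 90% interval is 0.6 ± t·0.91 with t_{0.95,21} = 1.721.
Half-width: 1.721 × 0.91 = 1.566.
0.6 − 1.566 = -0.966; 0.6 + 1.566 = 2.166.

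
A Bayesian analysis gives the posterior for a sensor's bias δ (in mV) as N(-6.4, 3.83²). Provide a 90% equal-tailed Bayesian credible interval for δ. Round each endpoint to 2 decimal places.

[-12.70, -0.10]

The posterior is symmetric, so the 90% equal-tailed interval is δ = -6.4 ± z·3.83 with z = 1.645.
Half-width: 1.645 × 3.83 = 6.30.
-6.4 − 6.30 = -12.70; -6.4 + 6.30 = -0.10.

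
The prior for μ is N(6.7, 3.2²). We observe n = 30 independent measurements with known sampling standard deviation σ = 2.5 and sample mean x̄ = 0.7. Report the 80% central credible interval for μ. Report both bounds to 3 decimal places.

Posterior precision = 1/3.2² + 30/2.5² = 0.0977 + 4.8000 = 4.8977, so posterior SD = 0.4519.
Posterior mean = (6.7/3.2² + 30·0.7/2.5²) / 4.8977 = 0.8196.
Interval: 0.8196 ± 1.282 × 0.4519 → [0.241, 1.399].

[0.241, 1.399]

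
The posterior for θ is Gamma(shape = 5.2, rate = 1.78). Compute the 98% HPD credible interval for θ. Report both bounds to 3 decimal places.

[0.565, 6.229]

The posterior is unimodal and skewed, so the HPD interval has equal density at both endpoints and is the shortest 98% interval.
Solving f(0.565) = f(6.229) with F(6.229) − F(0.565) = 0.98 gives [0.565, 6.229].
For comparison, the equal-tailed interval is [0.773, 6.691]; the HPD is narrower and shifted toward the mode.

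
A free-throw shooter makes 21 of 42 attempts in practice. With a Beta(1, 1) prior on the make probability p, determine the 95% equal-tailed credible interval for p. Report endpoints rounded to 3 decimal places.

Posterior: Beta(1+21, 1+21) = Beta(22, 22).
Equal-tailed 95% interval: the 0.025 and 0.975 quantiles of Beta(22, 22).
Posterior mean ≈ 0.500, SD ≈ 0.075; a Normal approximation gives roughly [0.354, 0.646].
Exact: F⁻¹(0.025) = 0.355; F⁻¹(0.975) = 0.645.

[0.355, 0.645]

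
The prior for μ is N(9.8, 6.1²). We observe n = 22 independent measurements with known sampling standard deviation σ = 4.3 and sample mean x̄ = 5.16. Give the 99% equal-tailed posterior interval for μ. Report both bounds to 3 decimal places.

Posterior precision = 1/6.1² + 22/4.3² = 0.0269 + 1.1898 = 1.2167, so posterior SD = 0.9066.
Posterior mean = (9.8/6.1² + 22·5.16/4.3²) / 1.2167 = 5.2625.
Interval: 5.2625 ± 2.576 × 0.9066 → [2.927, 7.598].

[2.927, 7.598]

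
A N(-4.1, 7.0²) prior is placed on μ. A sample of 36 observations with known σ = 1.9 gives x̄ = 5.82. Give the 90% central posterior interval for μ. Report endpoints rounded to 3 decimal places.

Posterior precision = 1/7.0² + 36/1.9² = 0.0204 + 9.9723 = 9.9927, so posterior SD = 0.3163.
Posterior mean = (-4.1/7.0² + 36·5.82/1.9²) / 9.9927 = 5.7997.
Interval: 5.7997 ± 1.645 × 0.3163 → [5.279, 6.320].

[5.279, 6.320]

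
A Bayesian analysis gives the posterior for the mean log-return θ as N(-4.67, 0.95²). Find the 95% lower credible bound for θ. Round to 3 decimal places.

-6.233

Need L with P(θ ≥ L) = 0.95: L = -4.67 − z_{0.05}·0.95.
z = 1.645; L = -4.67 − 1.645 × 0.95 = -6.233.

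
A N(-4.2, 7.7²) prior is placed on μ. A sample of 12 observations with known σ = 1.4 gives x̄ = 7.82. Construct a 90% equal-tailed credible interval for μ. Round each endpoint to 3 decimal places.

[7.123, 8.451]

Posterior precision = 1/7.7² + 12/1.4² = 0.0169 + 6.1224 = 6.1393, so posterior SD = 0.4036.
Posterior mean = (-4.2/7.7² + 12·7.82/1.4²) / 6.1393 = 7.7870.
Interval: 7.7870 ± 1.645 × 0.4036 → [7.123, 8.451].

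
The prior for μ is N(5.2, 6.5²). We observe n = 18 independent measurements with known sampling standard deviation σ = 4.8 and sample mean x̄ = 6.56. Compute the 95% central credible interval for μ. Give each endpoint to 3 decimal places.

Posterior precision = 1/6.5² + 18/4.8² = 0.0237 + 0.7812 = 0.8049, so posterior SD = 1.1146.
Posterior mean = (5.2/6.5² + 18·6.56/4.8²) / 0.8049 = 6.5200.
Interval: 6.5200 ± 1.960 × 1.1146 → [4.335, 8.705].

[4.335, 8.705]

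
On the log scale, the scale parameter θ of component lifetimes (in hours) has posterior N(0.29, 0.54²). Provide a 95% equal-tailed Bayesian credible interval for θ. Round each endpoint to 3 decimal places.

On the log scale the 95% interval is 0.29 ± 1.960 × 0.54 = [-0.7684, 1.3484].
Exponentiate: [e^-0.7684, e^1.3484] = [0.464, 3.851].

[0.464, 3.851]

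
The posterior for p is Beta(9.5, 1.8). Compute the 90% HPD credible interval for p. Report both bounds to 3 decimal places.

The posterior is unimodal and skewed, so the HPD interval has equal density at both endpoints and is the shortest 90% interval.
Solving f(0.692) = f(0.993) with F(0.993) − F(0.692) = 0.90 gives [0.692, 0.993].
For comparison, the equal-tailed interval is [0.639, 0.972]; the HPD is narrower and shifted toward the mode.

[0.692, 0.993]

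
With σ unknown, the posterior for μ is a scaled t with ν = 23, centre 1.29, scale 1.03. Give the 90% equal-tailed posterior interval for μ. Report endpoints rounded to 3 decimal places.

The t_23 distribution is symmetric; the 90% interval is 1.29 ± t·1.03 with t_{0.95,23} = 1.714.
Half-width: 1.714 × 1.03 = 1.765.
1.29 − 1.765 = -0.475; 1.29 + 1.765 = 3.055.

[-0.475, 3.055]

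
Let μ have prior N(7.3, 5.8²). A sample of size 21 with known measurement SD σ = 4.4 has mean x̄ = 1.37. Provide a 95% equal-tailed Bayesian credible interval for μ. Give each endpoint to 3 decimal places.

Posterior precision = 1/5.8² + 21/4.4² = 0.0297 + 1.0847 = 1.1144, so posterior SD = 0.9473.
Posterior mean = (7.3/5.8² + 21·1.37/4.4²) / 1.1144 = 1.5282.
Interval: 1.5282 ± 1.960 × 0.9473 → [-0.328, 3.385].

[-0.328, 3.385]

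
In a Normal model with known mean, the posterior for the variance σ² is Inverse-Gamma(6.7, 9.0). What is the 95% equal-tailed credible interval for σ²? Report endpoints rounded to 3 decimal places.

[0.712, 3.425]

Inverse-Gamma(6.7, 9.0) quantiles: F⁻¹(0.025) and F⁻¹(0.975).
Equivalently, 1/σ² ~ Gamma(6.7, rate = 9.0); invert its 0.975 and 0.025 quantiles.
Posterior mean ≈ 1.579, SD ≈ 0.728; a Normal approximation gives roughly [0.151, 3.006].
Exact: lower = 0.712; upper = 3.425.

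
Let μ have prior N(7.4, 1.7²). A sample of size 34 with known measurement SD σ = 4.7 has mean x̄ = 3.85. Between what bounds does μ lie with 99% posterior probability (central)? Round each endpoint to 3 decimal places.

[2.626, 6.378]

Posterior precision = 1/1.7² + 34/4.7² = 0.3460 + 1.5392 = 1.8852, so posterior SD = 0.7283.
Posterior mean = (7.4/1.7² + 34·3.85/4.7²) / 1.8852 = 4.5016.
Interval: 4.5016 ± 2.576 × 0.7283 → [2.626, 6.378].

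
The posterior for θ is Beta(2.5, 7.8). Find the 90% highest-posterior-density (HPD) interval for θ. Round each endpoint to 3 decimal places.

The posterior is unimodal and skewed, so the HPD interval has equal density at both endpoints and is the shortest 90% interval.
Solving f(0.039) = f(0.435) with F(0.435) − F(0.039) = 0.90 gives [0.039, 0.435].
For comparison, the equal-tailed interval is [0.065, 0.479]; the HPD is narrower and shifted toward the mode.

[0.039, 0.435]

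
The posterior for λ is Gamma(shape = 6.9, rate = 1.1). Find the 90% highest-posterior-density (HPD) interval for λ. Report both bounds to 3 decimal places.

[2.471, 9.934]

The posterior is unimodal and skewed, so the HPD interval has equal density at both endpoints and is the shortest 90% interval.
Solving f(2.471) = f(9.934) with F(9.934) − F(2.471) = 0.90 gives [2.471, 9.934].
For comparison, the equal-tailed interval is [2.925, 10.646]; the HPD is narrower and shifted toward the mode.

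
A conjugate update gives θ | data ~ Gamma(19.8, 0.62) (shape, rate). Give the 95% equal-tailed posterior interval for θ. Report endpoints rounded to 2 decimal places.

[19.45, 47.46]

Posterior: Gamma(shape 19.8, rate 0.62).
Equal-tailed 95% interval: Gamma(19.8, 0.62) quantiles at 0.025 and 0.975.
Posterior mean ≈ 31.94, SD ≈ 7.18; a Normal approximation gives roughly [17.87, 46.00].
Exact: lower = 19.45; upper = 47.46.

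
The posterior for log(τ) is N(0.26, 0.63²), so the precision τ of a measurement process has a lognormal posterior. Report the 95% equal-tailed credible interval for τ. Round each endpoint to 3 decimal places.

[0.377, 4.458]

On the log scale the 95% interval is 0.26 ± 1.960 × 0.63 = [-0.9748, 1.4948].
Exponentiate: [e^-0.9748, e^1.4948] = [0.377, 4.458].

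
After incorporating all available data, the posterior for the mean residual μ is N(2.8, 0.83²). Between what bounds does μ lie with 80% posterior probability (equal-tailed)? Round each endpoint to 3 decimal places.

The posterior is symmetric, so the 80% equal-tailed interval is μ = 2.8 ± z·0.83 with z = 1.282.
Half-width: 1.282 × 0.83 = 1.064.
2.8 − 1.064 = 1.736; 2.8 + 1.064 = 3.864.

[1.736, 3.864]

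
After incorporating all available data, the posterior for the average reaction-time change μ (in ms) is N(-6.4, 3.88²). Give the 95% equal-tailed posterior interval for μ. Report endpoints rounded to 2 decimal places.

[-14.00, 1.20]

The posterior is symmetric, so the 95% equal-tailed interval is μ = -6.4 ± z·3.88 with z = 1.960.
Half-width: 1.960 × 3.88 = 7.60.
-6.4 − 7.60 = -14.00; -6.4 + 7.60 = 1.20.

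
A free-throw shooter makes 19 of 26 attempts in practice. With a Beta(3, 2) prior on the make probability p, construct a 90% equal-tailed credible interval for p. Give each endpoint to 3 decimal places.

Posterior: Beta(3+19, 2+7) = Beta(22, 9).
Equal-tailed 90% interval: the 0.05 and 0.95 quantiles of Beta(22, 9).
Posterior mean ≈ 0.710, SD ≈ 0.080; a Normal approximation gives roughly [0.578, 0.842].
Exact: F⁻¹(0.05) = 0.570; F⁻¹(0.95) = 0.834.

[0.570, 0.834]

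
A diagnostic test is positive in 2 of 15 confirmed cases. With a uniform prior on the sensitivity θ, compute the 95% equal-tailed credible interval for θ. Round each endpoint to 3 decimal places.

[0.040, 0.383]

Posterior: Beta(1+2, 1+13) = Beta(3, 14).
Equal-tailed 95% interval: the 0.025 and 0.975 quantiles of Beta(3, 14).
Posterior mean ≈ 0.176, SD ≈ 0.090; a Normal approximation gives roughly [0.000, 0.353].
Exact: F⁻¹(0.025) = 0.040; F⁻¹(0.975) = 0.383.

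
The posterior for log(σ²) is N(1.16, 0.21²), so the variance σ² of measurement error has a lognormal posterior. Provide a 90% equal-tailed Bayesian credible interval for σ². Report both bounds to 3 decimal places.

On the log scale the 90% interval is 1.16 ± 1.645 × 0.21 = [0.8146, 1.5054].
Exponentiate: [e^0.8146, e^1.5054] = [2.258, 4.506].

[2.258, 4.506]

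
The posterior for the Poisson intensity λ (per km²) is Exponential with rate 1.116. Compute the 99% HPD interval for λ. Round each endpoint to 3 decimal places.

[0.000, 4.126]

The exponential density is strictly decreasing on [0, ∞), so the HPD interval is anchored at 0: [0, q] with P(λ ≤ q) = 0.99.
q = −ln(1 − 0.99) / 1.116 = 4.6052 / 1.116 = 4.126.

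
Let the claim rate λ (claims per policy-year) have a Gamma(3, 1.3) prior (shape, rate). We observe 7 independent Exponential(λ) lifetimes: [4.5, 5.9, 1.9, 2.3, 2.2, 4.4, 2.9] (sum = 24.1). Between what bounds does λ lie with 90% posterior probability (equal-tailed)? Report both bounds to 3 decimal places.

Posterior: Gamma(3+7, 1.3+24.1) = Gamma(10, 25.4) (shape, rate).
Equal-tailed 90% interval: Gamma(10, 25.4) quantiles at 0.05 and 0.95.
Posterior mean ≈ 0.394, SD ≈ 0.124; a Normal approximation gives roughly [0.189, 0.598].
Exact: lower = 0.214; upper = 0.618.

[0.214, 0.618]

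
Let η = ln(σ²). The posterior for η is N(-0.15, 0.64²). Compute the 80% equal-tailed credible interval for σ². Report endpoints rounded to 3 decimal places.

On the log scale the 80% interval is -0.15 ± 1.282 × 0.64 = [-0.9702, 0.6702].
Exponentiate: [e^-0.9702, e^0.6702] = [0.379, 1.955].

[0.379, 1.955]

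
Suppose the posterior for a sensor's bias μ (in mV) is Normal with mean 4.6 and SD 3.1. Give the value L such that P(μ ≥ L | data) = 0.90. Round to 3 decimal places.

Need L with P(μ ≥ L) = 0.90: L = 4.6 − z_{0.1}·3.1.
z = 1.282; L = 4.6 − 1.282 × 3.1 = 0.627.

0.627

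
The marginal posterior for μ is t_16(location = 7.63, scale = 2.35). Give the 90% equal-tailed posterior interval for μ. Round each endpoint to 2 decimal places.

[3.53, 11.73]

The t_16 distribution is symmetric; the 90% interval is 7.63 ± t·2.35 with t_{0.95,16} = 1.746.
Half-width: 1.746 × 2.35 = 4.10.
7.63 − 4.10 = 3.53; 7.63 + 4.10 = 11.73.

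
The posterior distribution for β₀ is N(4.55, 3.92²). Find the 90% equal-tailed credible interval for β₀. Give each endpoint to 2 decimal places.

The posterior is symmetric, so the 90% equal-tailed interval is β₀ = 4.55 ± z·3.92 with z = 1.645.
Half-width: 1.645 × 3.92 = 6.45.
4.55 − 6.45 = -1.90; 4.55 + 6.45 = 11.00.

[-1.90, 11.00]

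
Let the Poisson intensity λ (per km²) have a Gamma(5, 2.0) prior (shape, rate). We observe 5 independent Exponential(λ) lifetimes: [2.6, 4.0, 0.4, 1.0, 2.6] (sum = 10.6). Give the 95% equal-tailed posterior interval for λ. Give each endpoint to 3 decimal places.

[0.381, 1.356]

Posterior: Gamma(5+5, 2.0+10.6) = Gamma(10, 12.6) (shape, rate).
Equal-tailed 95% interval: Gamma(10, 12.6) quantiles at 0.025 and 0.975.
Posterior mean ≈ 0.794, SD ≈ 0.251; a Normal approximation gives roughly [0.302, 1.286].
Exact: lower = 0.381; upper = 1.356.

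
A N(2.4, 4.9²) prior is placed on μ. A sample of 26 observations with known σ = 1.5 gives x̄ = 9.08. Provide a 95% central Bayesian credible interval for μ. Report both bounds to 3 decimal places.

[8.480, 9.632]

Posterior precision = 1/4.9² + 26/1.5² = 0.0416 + 11.5556 = 11.5972, so posterior SD = 0.2936.
Posterior mean = (2.4/4.9² + 26·9.08/1.5²) / 11.5972 = 9.0560.
Interval: 9.0560 ± 1.960 × 0.2936 → [8.480, 9.632].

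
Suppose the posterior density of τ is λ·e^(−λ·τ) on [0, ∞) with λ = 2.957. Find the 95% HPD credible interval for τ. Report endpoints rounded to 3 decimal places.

The exponential density is strictly decreasing on [0, ∞), so the HPD interval is anchored at 0: [0, q] with P(τ ≤ q) = 0.95.
q = −ln(1 − 0.95) / 2.957 = 2.9957 / 2.957 = 1.013.

[0.000, 1.013]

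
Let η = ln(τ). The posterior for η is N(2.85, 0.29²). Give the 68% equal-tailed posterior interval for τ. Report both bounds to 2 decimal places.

On the log scale the 68% interval is 2.85 ± 0.994 × 0.29 = [2.5616, 3.1384].
Exponentiate: [e^2.5616, e^3.1384] = [12.96, 23.07].

[12.96, 23.07]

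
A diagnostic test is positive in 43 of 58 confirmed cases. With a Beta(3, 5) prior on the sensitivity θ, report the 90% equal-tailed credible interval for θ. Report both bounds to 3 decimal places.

[0.601, 0.786]

Posterior: Beta(3+43, 5+15) = Beta(46, 20).
Equal-tailed 90% interval: the 0.05 and 0.95 quantiles of Beta(46, 20).
Posterior mean ≈ 0.697, SD ≈ 0.056; a Normal approximation gives roughly [0.605, 0.789].
Exact: F⁻¹(0.05) = 0.601; F⁻¹(0.95) = 0.786.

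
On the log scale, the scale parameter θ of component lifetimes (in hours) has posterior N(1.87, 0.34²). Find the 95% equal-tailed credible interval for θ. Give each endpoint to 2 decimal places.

[3.33, 12.63]

On the log scale the 95% interval is 1.87 ± 1.960 × 0.34 = [1.2036, 2.5364].
Exponentiate: [e^1.2036, e^2.5364] = [3.33, 12.63].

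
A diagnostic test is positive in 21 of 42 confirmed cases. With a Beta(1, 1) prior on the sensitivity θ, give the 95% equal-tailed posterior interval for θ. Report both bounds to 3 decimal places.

Posterior: Beta(1+21, 1+21) = Beta(22, 22).
Equal-tailed 95% interval: the 0.025 and 0.975 quantiles of Beta(22, 22).
Posterior mean ≈ 0.500, SD ≈ 0.075; a Normal approximation gives roughly [0.354, 0.646].
Exact: F⁻¹(0.025) = 0.355; F⁻¹(0.975) = 0.645.

[0.355, 0.645]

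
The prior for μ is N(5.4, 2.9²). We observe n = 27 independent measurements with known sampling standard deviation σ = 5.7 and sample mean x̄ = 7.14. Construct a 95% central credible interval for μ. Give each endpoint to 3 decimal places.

Posterior precision = 1/2.9² + 27/5.7² = 0.1189 + 0.8310 = 0.9499, so posterior SD = 1.0260.
Posterior mean = (5.4/2.9² + 27·7.14/5.7²) / 0.9499 = 6.9222.
Interval: 6.9222 ± 1.960 × 1.0260 → [4.911, 8.933].

[4.911, 8.933]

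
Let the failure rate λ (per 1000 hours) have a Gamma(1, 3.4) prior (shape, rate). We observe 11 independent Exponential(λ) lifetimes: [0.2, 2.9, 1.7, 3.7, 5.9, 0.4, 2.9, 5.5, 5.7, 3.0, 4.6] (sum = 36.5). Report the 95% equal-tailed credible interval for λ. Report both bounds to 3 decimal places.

Posterior: Gamma(1+11, 3.4+36.5) = Gamma(12, 39.9) (shape, rate).
Equal-tailed 95% interval: Gamma(12, 39.9) quantiles at 0.025 and 0.975.
Posterior mean ≈ 0.301, SD ≈ 0.087; a Normal approximation gives roughly [0.131, 0.471].
Exact: lower = 0.155; upper = 0.493.

[0.155, 0.493]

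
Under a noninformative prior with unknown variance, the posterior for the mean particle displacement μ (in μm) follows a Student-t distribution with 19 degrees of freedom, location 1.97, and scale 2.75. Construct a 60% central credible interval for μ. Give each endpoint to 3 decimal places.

[-0.398, 4.338]

The t_19 distribution is symmetric; the 60% interval is 1.97 ± t·2.75 with t_{0.8,19} = 0.861.
Half-width: 0.861 × 2.75 = 2.368.
1.97 − 2.368 = -0.398; 1.97 + 2.368 = 4.338.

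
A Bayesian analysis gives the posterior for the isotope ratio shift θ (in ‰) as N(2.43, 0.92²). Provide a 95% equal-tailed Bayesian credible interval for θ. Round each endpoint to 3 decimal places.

[0.627, 4.233]

The posterior is symmetric, so the 95% equal-tailed interval is θ = 2.43 ± z·0.92 with z = 1.960.
Half-width: 1.960 × 0.92 = 1.803.
2.43 − 1.803 = 0.627; 2.43 + 1.803 = 4.233.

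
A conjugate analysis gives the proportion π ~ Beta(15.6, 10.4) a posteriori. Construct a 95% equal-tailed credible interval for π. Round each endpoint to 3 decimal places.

[0.410, 0.776]

Posterior: Beta(15.6, 10.4).
Equal-tailed 95% interval: the 0.025 and 0.975 quantiles of Beta(15.6, 10.4).
Posterior mean ≈ 0.600, SD ≈ 0.094; a Normal approximation gives roughly [0.415, 0.785].
Exact: F⁻¹(0.025) = 0.410; F⁻¹(0.975) = 0.776.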